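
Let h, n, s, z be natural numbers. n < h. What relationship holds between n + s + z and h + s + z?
n + s + z < h + s + z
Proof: Because n < h, n + s < h + s. Then n + s + z < h + s + z.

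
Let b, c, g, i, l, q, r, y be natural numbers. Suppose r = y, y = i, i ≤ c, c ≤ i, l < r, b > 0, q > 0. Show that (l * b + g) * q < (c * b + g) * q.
i ≤ c and c ≤ i, therefore i = c. Since y = i, y = c. r = y, so r = c. l < r, so l < c. Since b > 0, l * b < c * b. Then l * b + g < c * b + g. q > 0, so (l * b + g) * q < (c * b + g) * q.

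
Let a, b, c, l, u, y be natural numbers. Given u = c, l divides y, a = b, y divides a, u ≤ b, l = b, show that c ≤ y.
l = b and l divides y, thus b divides y. From a = b and y divides a, y divides b. b divides y, so b = y. u = c and u ≤ b, therefore c ≤ b. Since b = y, c ≤ y.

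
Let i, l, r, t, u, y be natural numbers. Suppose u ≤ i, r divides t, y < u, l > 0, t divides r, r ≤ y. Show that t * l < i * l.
r divides t and t divides r, so r = t. From r ≤ y and y < u, r < u. Since u ≤ i, r < i. r = t, so t < i. Since l > 0, by multiplying by a positive, t * l < i * l.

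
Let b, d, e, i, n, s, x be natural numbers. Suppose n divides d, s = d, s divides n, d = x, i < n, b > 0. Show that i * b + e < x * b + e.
From s = d and s divides n, d divides n. Since n divides d, n = d. d = x, so n = x. Since i < n, i < x. Since b > 0, by multiplying by a positive, i * b < x * b. Then i * b + e < x * b + e.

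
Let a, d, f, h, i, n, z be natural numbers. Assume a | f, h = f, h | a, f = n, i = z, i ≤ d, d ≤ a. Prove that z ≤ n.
Since h = f and h | a, f | a. Since a | f, a = f. f = n, so a = n. i = z and i ≤ d, thus z ≤ d. Because d ≤ a, z ≤ a. a = n, so z ≤ n.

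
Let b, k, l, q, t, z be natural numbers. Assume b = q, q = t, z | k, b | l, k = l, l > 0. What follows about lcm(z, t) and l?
lcm(z, t) ≤ l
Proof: k = l and z | k, thus z | l. From b = q and q = t, b = t. b | l, so t | l. Since z | l, lcm(z, t) | l. l > 0, so lcm(z, t) ≤ l.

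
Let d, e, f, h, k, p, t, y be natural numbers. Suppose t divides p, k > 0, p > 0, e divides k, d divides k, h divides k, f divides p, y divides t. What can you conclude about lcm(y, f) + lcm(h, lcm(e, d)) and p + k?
lcm(y, f) + lcm(h, lcm(e, d)) ≤ p + k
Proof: Because y divides t and t divides p, y divides p. Because f divides p, lcm(y, f) divides p. p > 0, so lcm(y, f) ≤ p. e divides k and d divides k, hence lcm(e, d) divides k. Because h divides k, lcm(h, lcm(e, d)) divides k. Since k > 0, lcm(h, lcm(e, d)) ≤ k. lcm(y, f) ≤ p, so lcm(y, f) + lcm(h, lcm(e, d)) ≤ p + k.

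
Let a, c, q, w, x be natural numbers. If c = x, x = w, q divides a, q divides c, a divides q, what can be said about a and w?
a divides w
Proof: From c = x and x = w, c = w. Because q divides a and a divides q, q = a. q divides c, so a divides c. Since c = w, a divides w.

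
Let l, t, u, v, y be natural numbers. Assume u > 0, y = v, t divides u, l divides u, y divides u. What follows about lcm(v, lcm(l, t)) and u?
lcm(v, lcm(l, t)) ≤ u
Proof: y = v and y divides u, therefore v divides u. Because l divides u and t divides u, lcm(l, t) divides u. Since v divides u, lcm(v, lcm(l, t)) divides u. u > 0, so lcm(v, lcm(l, t)) ≤ u.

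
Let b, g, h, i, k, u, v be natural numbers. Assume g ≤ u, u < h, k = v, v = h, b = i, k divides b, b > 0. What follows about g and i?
g < i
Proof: From g ≤ u and u < h, g < h. Because k = v and v = h, k = h. k divides b and b > 0, so k ≤ b. Since b = i, k ≤ i. Since k = h, h ≤ i. g < h, so g < i.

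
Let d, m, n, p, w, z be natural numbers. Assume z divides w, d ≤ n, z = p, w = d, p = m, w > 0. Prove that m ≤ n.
z = p and z divides w, hence p divides w. Since w > 0, p ≤ w. Since w = d, p ≤ d. d ≤ n, so p ≤ n. From p = m, m ≤ n.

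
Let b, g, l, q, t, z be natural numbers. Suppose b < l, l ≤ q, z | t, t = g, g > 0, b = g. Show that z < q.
From t = g and z | t, z | g. g > 0, so z ≤ g. Because b = g and b < l, g < l. z ≤ g, so z < l. l ≤ q, so z < q.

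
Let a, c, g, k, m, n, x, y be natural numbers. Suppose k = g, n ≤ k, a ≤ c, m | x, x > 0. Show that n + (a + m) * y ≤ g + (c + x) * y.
k = g and n ≤ k, thus n ≤ g. m | x and x > 0, so m ≤ x. Since a ≤ c, a + m ≤ c + x. Then (a + m) * y ≤ (c + x) * y. Since n ≤ g, n + (a + m) * y ≤ g + (c + x) * y.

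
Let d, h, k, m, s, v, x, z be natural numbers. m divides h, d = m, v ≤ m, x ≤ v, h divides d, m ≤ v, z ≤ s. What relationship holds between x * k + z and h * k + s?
x * k + z ≤ h * k + s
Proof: d = m and h divides d, thus h divides m. m divides h, so m = h. Because v ≤ m and m ≤ v, v = m. x ≤ v, so x ≤ m. From m = h, x ≤ h. By multiplying by a non-negative, x * k ≤ h * k. Since z ≤ s, x * k + z ≤ h * k + s.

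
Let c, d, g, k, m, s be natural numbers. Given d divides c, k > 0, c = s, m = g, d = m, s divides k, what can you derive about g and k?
g ≤ k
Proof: d = m and d divides c, hence m divides c. c = s, so m divides s. s divides k, so m divides k. k > 0, so m ≤ k. Because m = g, g ≤ k.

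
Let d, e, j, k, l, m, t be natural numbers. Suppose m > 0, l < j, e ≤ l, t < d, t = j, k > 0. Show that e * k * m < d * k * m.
t = j and t < d, hence j < d. Since l < j, l < d. Since e ≤ l, e < d. k > 0, so e * k < d * k. Because m > 0, e * k * m < d * k * m.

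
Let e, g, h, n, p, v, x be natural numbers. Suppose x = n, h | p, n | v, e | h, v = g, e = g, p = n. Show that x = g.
v = g and n | v, therefore n | g. Because e = g and e | h, g | h. p = n and h | p, so h | n. g | h, so g | n. Since n | g, n = g. Because x = n, x = g.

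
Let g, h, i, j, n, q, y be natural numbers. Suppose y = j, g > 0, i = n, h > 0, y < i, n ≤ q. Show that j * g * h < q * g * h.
From i = n and y < i, y < n. y = j, so j < n. n ≤ q, so j < q. From g > 0, by multiplying by a positive, j * g < q * g. Since h > 0, by multiplying by a positive, j * g * h < q * g * h.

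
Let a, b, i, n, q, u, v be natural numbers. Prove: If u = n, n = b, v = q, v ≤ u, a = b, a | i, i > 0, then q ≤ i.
u = n and n = b, therefore u = b. v = q and v ≤ u, hence q ≤ u. u = b, so q ≤ b. Since a = b and a | i, b | i. Since i > 0, b ≤ i. Since q ≤ b, q ≤ i.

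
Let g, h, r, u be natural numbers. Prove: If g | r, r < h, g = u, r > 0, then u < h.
g = u and g | r, hence u | r. Since r > 0, u ≤ r. Since r < h, u < h.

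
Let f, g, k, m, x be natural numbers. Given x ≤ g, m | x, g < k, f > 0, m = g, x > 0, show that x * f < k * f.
m = g and m | x, so g | x. x > 0, so g ≤ x. From x ≤ g, g = x. g < k, so x < k. f > 0, so x * f < k * f.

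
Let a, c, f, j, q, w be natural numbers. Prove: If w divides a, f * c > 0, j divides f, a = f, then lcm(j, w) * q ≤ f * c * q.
a = f and w divides a, hence w divides f. j divides f, so lcm(j, w) divides f. Then lcm(j, w) divides f * c. Since f * c > 0, lcm(j, w) ≤ f * c. By multiplying by a non-negative, lcm(j, w) * q ≤ f * c * q.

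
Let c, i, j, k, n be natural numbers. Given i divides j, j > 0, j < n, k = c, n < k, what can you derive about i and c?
i < c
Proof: i divides j and j > 0, hence i ≤ j. Since j < n, i < n. Since k = c and n < k, n < c. Because i < n, i < c.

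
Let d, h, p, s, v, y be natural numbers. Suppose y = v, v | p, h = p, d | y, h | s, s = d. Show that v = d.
From h = p and h | s, p | s. Since v | p, v | s. s = d, so v | d. Because y = v and d | y, d | v. Since v | d, v = d.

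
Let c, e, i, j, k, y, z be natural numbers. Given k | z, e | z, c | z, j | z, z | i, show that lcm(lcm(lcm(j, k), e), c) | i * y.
Because j | z and k | z, lcm(j, k) | z. e | z, so lcm(lcm(j, k), e) | z. Since c | z, lcm(lcm(lcm(j, k), e), c) | z. Since z | i, lcm(lcm(lcm(j, k), e), c) | i. Then lcm(lcm(lcm(j, k), e), c) | i * y.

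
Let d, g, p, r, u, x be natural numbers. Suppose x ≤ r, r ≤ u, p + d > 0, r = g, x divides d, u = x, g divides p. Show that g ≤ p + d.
Since u = x and r ≤ u, r ≤ x. Because x ≤ r, x = r. r = g, so x = g. Since x divides d, g divides d. Since g divides p, g divides p + d. Because p + d > 0, g ≤ p + d.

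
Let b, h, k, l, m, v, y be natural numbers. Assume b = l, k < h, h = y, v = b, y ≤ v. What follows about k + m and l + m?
k + m < l + m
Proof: h = y and k < h, thus k < y. v = b and b = l, thus v = l. y ≤ v, so y ≤ l. k < y, so k < l. Then k + m < l + m.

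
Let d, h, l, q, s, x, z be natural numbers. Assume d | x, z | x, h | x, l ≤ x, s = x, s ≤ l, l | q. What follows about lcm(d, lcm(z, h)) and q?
lcm(d, lcm(z, h)) | q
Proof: z | x and h | x, so lcm(z, h) | x. d | x, so lcm(d, lcm(z, h)) | x. s = x and s ≤ l, thus x ≤ l. Since l ≤ x, l = x. l | q, so x | q. Since lcm(d, lcm(z, h)) | x, lcm(d, lcm(z, h)) | q.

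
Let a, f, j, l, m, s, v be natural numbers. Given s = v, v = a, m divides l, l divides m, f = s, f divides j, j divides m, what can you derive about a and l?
a divides l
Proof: s = v and v = a, therefore s = a. Because m divides l and l divides m, m = l. f = s and f divides j, so s divides j. j divides m, so s divides m. Since m = l, s divides l. s = a, so a divides l.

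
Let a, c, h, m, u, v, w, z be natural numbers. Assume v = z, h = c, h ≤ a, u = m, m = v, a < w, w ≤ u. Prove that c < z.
h = c and h ≤ a, hence c ≤ a. From u = m and m = v, u = v. a < w and w ≤ u, so a < u. u = v, so a < v. c ≤ a, so c < v. v = z, so c < z.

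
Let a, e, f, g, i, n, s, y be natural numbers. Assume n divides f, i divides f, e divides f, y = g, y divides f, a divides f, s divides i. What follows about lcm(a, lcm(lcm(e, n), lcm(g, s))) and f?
lcm(a, lcm(lcm(e, n), lcm(g, s))) divides f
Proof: From e divides f and n divides f, lcm(e, n) divides f. Since y = g and y divides f, g divides f. From s divides i and i divides f, s divides f. Since g divides f, lcm(g, s) divides f. Since lcm(e, n) divides f, lcm(lcm(e, n), lcm(g, s)) divides f. a divides f, so lcm(a, lcm(lcm(e, n), lcm(g, s))) divides f.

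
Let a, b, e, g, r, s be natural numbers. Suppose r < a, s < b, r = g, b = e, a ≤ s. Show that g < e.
From r < a and a ≤ s, r < s. b = e and s < b, hence s < e. Since r < s, r < e. Since r = g, g < e.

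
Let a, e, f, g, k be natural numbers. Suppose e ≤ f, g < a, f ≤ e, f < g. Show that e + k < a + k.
Since f ≤ e and e ≤ f, f = e. f < g and g < a, therefore f < a. f = e, so e < a. Then e + k < a + k.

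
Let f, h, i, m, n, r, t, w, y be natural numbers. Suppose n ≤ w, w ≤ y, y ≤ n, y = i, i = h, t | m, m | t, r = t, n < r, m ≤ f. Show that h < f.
n ≤ w and w ≤ y, so n ≤ y. y ≤ n, so n = y. Since y = i, n = i. Since i = h, n = h. Because t | m and m | t, t = m. r = t and n < r, thus n < t. t = m, so n < m. m ≤ f, so n < f. Since n = h, h < f.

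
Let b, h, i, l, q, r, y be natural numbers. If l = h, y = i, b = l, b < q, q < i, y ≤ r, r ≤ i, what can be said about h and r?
h < r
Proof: Because b = l and l = h, b = h. Since y = i and y ≤ r, i ≤ r. r ≤ i, so i = r. b < q and q < i, therefore b < i. Since i = r, b < r. Since b = h, h < r.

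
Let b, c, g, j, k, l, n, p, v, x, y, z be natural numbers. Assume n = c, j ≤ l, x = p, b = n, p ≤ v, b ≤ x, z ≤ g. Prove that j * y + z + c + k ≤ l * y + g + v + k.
j ≤ l. By multiplying by a non-negative, j * y ≤ l * y. z ≤ g, so j * y + z ≤ l * y + g. b = n and n = c, thus b = c. x = p and b ≤ x, so b ≤ p. b = c, so c ≤ p. p ≤ v, so c ≤ v. Then c + k ≤ v + k. j * y + z ≤ l * y + g, so j * y + z + c + k ≤ l * y + g + v + k.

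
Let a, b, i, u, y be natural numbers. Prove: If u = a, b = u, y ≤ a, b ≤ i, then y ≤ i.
b = u and u = a, therefore b = a. b ≤ i, so a ≤ i. y ≤ a, so y ≤ i.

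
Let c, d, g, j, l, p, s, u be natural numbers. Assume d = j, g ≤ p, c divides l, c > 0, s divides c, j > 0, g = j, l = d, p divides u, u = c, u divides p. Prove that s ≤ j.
From l = d and d = j, l = j. c divides l, so c divides j. j > 0, so c ≤ j. p divides u and u divides p, so p = u. u = c, so p = c. g ≤ p, so g ≤ c. Since g = j, j ≤ c. From c ≤ j, c = j. Because s divides c and c > 0, s ≤ c. c = j, so s ≤ j.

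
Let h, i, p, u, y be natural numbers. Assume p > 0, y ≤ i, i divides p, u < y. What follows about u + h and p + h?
u + h < p + h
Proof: i divides p and p > 0, hence i ≤ p. Since y ≤ i, y ≤ p. u < y, so u < p. Then u + h < p + h.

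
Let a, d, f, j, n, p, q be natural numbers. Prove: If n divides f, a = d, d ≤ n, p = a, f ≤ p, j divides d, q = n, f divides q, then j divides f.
Since q = n and f divides q, f divides n. Since n divides f, n = f. d ≤ n, so d ≤ f. Since p = a and a = d, p = d. f ≤ p, so f ≤ d. Since d ≤ f, d = f. From j divides d, j divides f.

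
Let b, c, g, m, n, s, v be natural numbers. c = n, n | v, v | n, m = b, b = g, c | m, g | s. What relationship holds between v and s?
v | s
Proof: n | v and v | n, therefore n = v. Since c = n, c = v. m = b and b = g, therefore m = g. Since c | m, c | g. From g | s, c | s. c = v, so v | s.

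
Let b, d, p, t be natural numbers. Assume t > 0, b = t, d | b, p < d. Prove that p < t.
b = t and d | b, so d | t. Since t > 0, d ≤ t. Since p < d, p < t.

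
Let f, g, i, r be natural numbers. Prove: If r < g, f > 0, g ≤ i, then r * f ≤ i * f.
r < g and g ≤ i, hence r < i. f > 0, so r * f < i * f. Then r * f ≤ i * f.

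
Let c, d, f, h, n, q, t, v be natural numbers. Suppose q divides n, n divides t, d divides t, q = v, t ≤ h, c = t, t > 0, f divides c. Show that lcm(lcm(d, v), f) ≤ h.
q divides n and n divides t, hence q divides t. q = v, so v divides t. d divides t, so lcm(d, v) divides t. c = t and f divides c, so f divides t. Since lcm(d, v) divides t, lcm(lcm(d, v), f) divides t. t > 0, so lcm(lcm(d, v), f) ≤ t. Since t ≤ h, lcm(lcm(d, v), f) ≤ h.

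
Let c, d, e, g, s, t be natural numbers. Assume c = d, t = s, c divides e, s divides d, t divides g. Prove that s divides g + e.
Because t = s and t divides g, s divides g. Since c = d and c divides e, d divides e. s divides d, so s divides e. Since s divides g, s divides g + e.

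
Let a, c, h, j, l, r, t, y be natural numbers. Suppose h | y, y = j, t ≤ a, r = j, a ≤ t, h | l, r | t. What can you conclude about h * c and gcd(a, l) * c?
h * c | gcd(a, l) * c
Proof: y = j and h | y, hence h | j. Because t ≤ a and a ≤ t, t = a. Since r = j and r | t, j | t. Since t = a, j | a. Since h | j, h | a. h | l, so h | gcd(a, l). Then h * c | gcd(a, l) * c.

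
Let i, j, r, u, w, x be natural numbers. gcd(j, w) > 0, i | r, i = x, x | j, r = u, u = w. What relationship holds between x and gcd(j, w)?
x ≤ gcd(j, w)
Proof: Since r = u and i | r, i | u. u = w, so i | w. Since i = x, x | w. x | j, so x | gcd(j, w). From gcd(j, w) > 0, x ≤ gcd(j, w).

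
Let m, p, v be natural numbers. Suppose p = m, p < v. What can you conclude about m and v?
m < v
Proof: p = m and p < v. By substitution, m < v.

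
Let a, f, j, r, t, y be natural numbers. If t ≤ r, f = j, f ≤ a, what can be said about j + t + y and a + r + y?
j + t + y ≤ a + r + y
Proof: Since f = j and f ≤ a, j ≤ a. From t ≤ r, j + t ≤ a + r. Then j + t + y ≤ a + r + y.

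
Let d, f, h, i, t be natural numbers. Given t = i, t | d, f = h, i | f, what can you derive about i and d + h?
i | d + h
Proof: Since t = i and t | d, i | d. Since f = h and i | f, i | h. i | d, so i | d + h.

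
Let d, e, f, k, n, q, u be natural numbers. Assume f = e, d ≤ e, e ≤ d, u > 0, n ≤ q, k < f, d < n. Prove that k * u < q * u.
Because f = e and k < f, k < e. Because d ≤ e and e ≤ d, d = e. Since d < n, e < n. Since k < e, k < n. Since n ≤ q, k < q. Since u > 0, by multiplying by a positive, k * u < q * u.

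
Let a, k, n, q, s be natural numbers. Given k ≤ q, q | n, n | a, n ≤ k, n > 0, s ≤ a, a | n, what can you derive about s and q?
s ≤ q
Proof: From a | n and n | a, a = n. n ≤ k and k ≤ q, hence n ≤ q. q | n and n > 0, hence q ≤ n. Since n ≤ q, n = q. From a = n, a = q. Since s ≤ a, s ≤ q.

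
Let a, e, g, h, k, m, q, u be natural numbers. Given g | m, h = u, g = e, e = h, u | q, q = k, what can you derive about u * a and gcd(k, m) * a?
u * a | gcd(k, m) * a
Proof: q = k and u | q, therefore u | k. e = h and h = u, thus e = u. Because g = e and g | m, e | m. Since e = u, u | m. From u | k, u | gcd(k, m). Then u * a | gcd(k, m) * a.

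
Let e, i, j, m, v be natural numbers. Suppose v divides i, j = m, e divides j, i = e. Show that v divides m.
i = e and v divides i, therefore v divides e. Since j = m and e divides j, e divides m. v divides e, so v divides m.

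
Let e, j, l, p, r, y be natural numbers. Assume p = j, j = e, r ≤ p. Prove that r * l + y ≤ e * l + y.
p = j and j = e, thus p = e. r ≤ p, so r ≤ e. Then r * l ≤ e * l. Then r * l + y ≤ e * l + y.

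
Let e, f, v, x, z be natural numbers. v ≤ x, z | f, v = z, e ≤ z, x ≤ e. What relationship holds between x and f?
x | f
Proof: v = z and v ≤ x, therefore z ≤ x. x ≤ e and e ≤ z, therefore x ≤ z. z ≤ x, so z = x. Since z | f, x | f.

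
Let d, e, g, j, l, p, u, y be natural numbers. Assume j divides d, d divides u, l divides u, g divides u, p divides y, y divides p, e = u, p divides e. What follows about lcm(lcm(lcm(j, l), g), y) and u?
lcm(lcm(lcm(j, l), g), y) divides u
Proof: From j divides d and d divides u, j divides u. Since l divides u, lcm(j, l) divides u. g divides u, so lcm(lcm(j, l), g) divides u. Since p divides y and y divides p, p = y. e = u and p divides e, thus p divides u. p = y, so y divides u. Since lcm(lcm(j, l), g) divides u, lcm(lcm(lcm(j, l), g), y) divides u.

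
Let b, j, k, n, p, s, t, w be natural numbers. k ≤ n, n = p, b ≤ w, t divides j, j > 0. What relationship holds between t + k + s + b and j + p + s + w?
t + k + s + b ≤ j + p + s + w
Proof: From t divides j and j > 0, t ≤ j. Since n = p and k ≤ n, k ≤ p. Since t ≤ j, t + k ≤ j + p. Then t + k + s ≤ j + p + s. b ≤ w, so t + k + s + b ≤ j + p + s + w.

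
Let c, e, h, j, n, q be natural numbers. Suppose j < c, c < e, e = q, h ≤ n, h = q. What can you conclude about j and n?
j < n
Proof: j < c and c < e, hence j < e. e = q, so j < q. h = q and h ≤ n, therefore q ≤ n. j < q, so j < n.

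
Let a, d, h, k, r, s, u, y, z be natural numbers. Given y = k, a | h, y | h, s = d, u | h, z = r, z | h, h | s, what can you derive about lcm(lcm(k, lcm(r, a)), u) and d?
lcm(lcm(k, lcm(r, a)), u) | d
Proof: Since y = k and y | h, k | h. z = r and z | h, hence r | h. Since a | h, lcm(r, a) | h. Since k | h, lcm(k, lcm(r, a)) | h. From u | h, lcm(lcm(k, lcm(r, a)), u) | h. s = d and h | s, hence h | d. Since lcm(lcm(k, lcm(r, a)), u) | h, lcm(lcm(k, lcm(r, a)), u) | d.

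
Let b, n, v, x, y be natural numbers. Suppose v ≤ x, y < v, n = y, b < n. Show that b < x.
n = y and b < n, thus b < y. Since y < v and v ≤ x, y < x. Since b < y, b < x.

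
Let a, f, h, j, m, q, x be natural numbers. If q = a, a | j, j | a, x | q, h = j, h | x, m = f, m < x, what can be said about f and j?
f < j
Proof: a | j and j | a, hence a = j. Since q = a, q = j. Since x | q, x | j. h = j and h | x, thus j | x. Since x | j, x = j. m = f and m < x, thus f < x. x = j, so f < j.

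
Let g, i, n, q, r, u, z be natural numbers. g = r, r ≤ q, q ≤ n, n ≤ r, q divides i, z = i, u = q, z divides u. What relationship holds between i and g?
i = g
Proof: q ≤ n and n ≤ r, therefore q ≤ r. r ≤ q, so r = q. Because g = r, g = q. u = q and z divides u, so z divides q. Since z = i, i divides q. q divides i, so q = i. g = q, so g = i. Then i = g.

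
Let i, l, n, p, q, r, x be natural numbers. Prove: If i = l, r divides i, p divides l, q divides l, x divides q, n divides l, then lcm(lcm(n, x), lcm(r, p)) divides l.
Since x divides q and q divides l, x divides l. Since n divides l, lcm(n, x) divides l. i = l and r divides i, therefore r divides l. p divides l, so lcm(r, p) divides l. Since lcm(n, x) divides l, lcm(lcm(n, x), lcm(r, p)) divides l.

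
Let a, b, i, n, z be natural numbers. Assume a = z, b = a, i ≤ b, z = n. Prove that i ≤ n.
b = a and a = z, hence b = z. z = n, so b = n. i ≤ b, so i ≤ n.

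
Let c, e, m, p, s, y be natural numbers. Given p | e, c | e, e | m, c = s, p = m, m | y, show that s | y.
p = m and p | e, therefore m | e. Since e | m, e = m. c | e, so c | m. c = s, so s | m. m | y, so s | y.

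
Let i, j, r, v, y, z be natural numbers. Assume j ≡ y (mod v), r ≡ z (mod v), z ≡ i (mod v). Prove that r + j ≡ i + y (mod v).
Since r ≡ z (mod v) and z ≡ i (mod v), r ≡ i (mod v). Combined with j ≡ y (mod v), by adding congruences, r + j ≡ i + y (mod v).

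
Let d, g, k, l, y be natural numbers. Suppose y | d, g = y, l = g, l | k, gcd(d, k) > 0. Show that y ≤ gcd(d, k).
From l = g and l | k, g | k. Since g = y, y | k. y | d, so y | gcd(d, k). Since gcd(d, k) > 0, y ≤ gcd(d, k).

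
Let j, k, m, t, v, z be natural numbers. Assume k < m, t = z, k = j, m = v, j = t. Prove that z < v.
k = j and j = t, hence k = t. m = v and k < m, thus k < v. Since k = t, t < v. Since t = z, z < v.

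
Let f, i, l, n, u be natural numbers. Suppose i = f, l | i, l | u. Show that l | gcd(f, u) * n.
i = f and l | i, thus l | f. Since l | u, l | gcd(f, u). Then l | gcd(f, u) * n.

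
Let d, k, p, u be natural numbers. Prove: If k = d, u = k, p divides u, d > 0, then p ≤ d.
u = k and k = d, thus u = d. Because p divides u, p divides d. d > 0, so p ≤ d.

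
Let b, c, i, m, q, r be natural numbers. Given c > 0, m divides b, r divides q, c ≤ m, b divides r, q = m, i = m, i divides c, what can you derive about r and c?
r = c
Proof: q = m and r divides q, therefore r divides m. Since m divides b and b divides r, m divides r. From r divides m, r = m. i = m and i divides c, so m divides c. c > 0, so m ≤ c. c ≤ m, so m = c. r = m, so r = c.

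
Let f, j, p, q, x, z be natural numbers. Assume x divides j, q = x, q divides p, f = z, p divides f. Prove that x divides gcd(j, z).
f = z and p divides f, hence p divides z. Since q divides p, q divides z. Since q = x, x divides z. x divides j, so x divides gcd(j, z).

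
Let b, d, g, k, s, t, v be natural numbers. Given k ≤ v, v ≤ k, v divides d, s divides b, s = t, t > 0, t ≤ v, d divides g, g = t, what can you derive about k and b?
k divides b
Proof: v divides d and d divides g, thus v divides g. Since g = t, v divides t. t > 0, so v ≤ t. t ≤ v, so t = v. From s = t, s = v. Because v ≤ k and k ≤ v, v = k. Since s = v, s = k. s divides b, so k divides b.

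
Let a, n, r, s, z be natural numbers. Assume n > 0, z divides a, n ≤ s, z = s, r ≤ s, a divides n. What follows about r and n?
r ≤ n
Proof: z divides a and a divides n, therefore z divides n. Since z = s, s divides n. Since n > 0, s ≤ n. n ≤ s, so s = n. From r ≤ s, r ≤ n.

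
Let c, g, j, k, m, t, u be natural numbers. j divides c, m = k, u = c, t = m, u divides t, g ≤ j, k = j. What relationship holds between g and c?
g ≤ c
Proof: Because t = m and m = k, t = k. k = j, so t = j. u divides t, so u divides j. Since u = c, c divides j. Because j divides c, j = c. g ≤ j, so g ≤ c.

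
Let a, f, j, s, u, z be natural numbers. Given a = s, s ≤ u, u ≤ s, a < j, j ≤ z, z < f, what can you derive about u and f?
u < f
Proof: Since s ≤ u and u ≤ s, s = u. Because a = s, a = u. Since a < j and j ≤ z, a < z. z < f, so a < f. Since a = u, u < f.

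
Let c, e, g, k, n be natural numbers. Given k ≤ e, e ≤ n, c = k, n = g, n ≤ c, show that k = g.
From k ≤ e and e ≤ n, k ≤ n. Because c = k and n ≤ c, n ≤ k. k ≤ n, so k = n. Since n = g, k = g.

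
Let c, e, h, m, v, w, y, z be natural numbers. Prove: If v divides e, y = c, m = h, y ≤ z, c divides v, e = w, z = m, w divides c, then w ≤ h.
e = w and v divides e, hence v divides w. Because c divides v, c divides w. w divides c, so c = w. y = c, so y = w. z = m and m = h, thus z = h. Since y ≤ z, y ≤ h. y = w, so w ≤ h.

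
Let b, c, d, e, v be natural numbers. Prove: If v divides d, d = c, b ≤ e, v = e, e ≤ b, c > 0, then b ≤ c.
e ≤ b and b ≤ e, therefore e = b. v = e and v divides d, hence e divides d. d = c, so e divides c. e = b, so b divides c. c > 0, so b ≤ c.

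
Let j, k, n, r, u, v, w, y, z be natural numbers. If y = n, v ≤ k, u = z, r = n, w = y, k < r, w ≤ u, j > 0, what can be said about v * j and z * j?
v * j < z * j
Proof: Since r = n and k < r, k < n. Since w = y and y = n, w = n. w ≤ u, so n ≤ u. Because k < n, k < u. u = z, so k < z. From v ≤ k, v < z. From j > 0, by multiplying by a positive, v * j < z * j.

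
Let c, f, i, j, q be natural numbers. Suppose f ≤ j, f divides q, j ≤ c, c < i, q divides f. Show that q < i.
From f divides q and q divides f, f = q. Because f ≤ j and j ≤ c, f ≤ c. f = q, so q ≤ c. Since c < i, q < i.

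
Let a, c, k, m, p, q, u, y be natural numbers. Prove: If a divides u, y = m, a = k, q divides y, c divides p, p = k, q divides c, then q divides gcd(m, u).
y = m and q divides y, thus q divides m. Because q divides c and c divides p, q divides p. Since p = k, q divides k. Because a = k and a divides u, k divides u. q divides k, so q divides u. q divides m, so q divides gcd(m, u).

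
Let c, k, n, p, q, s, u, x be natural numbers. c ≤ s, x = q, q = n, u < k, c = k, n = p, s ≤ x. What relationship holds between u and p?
u < p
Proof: q = n and n = p, hence q = p. c = k and c ≤ s, therefore k ≤ s. Because x = q and s ≤ x, s ≤ q. Since k ≤ s, k ≤ q. Since q = p, k ≤ p. u < k, so u < p.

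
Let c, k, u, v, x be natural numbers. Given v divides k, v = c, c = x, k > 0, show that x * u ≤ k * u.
Because v divides k and k > 0, v ≤ k. Because v = c, c ≤ k. Since c = x, x ≤ k. By multiplying by a non-negative, x * u ≤ k * u.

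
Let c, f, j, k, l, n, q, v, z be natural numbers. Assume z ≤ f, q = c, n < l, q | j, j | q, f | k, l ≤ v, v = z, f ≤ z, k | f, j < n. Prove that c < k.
z ≤ f and f ≤ z, so z = f. From f | k and k | f, f = k. Since z = f, z = k. j | q and q | j, thus j = q. q = c, so j = c. j < n, so c < n. v = z and l ≤ v, so l ≤ z. n < l, so n < z. Since c < n, c < z. Since z = k, c < k.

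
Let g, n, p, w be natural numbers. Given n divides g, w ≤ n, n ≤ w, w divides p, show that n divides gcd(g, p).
w ≤ n and n ≤ w, hence w = n. w divides p, so n divides p. Since n divides g, n divides gcd(g, p).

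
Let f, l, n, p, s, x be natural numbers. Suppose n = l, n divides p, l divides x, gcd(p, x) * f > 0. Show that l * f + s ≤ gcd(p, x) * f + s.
Because n = l and n divides p, l divides p. l divides x, so l divides gcd(p, x). Then l * f divides gcd(p, x) * f. Since gcd(p, x) * f > 0, l * f ≤ gcd(p, x) * f. Then l * f + s ≤ gcd(p, x) * f + s.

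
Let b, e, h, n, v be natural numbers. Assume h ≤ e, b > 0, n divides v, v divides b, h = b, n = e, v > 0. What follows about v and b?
v = b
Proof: v divides b and b > 0, thus v ≤ b. n divides v and v > 0, hence n ≤ v. Since n = e, e ≤ v. h ≤ e, so h ≤ v. Since h = b, b ≤ v. Since v ≤ b, v = b.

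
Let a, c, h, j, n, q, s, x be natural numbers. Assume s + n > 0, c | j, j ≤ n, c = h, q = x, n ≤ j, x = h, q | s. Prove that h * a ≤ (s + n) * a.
q = x and x = h, hence q = h. Since q | s, h | s. j ≤ n and n ≤ j, thus j = n. Because c = h and c | j, h | j. j = n, so h | n. Since h | s, h | s + n. Since s + n > 0, h ≤ s + n. Then h * a ≤ (s + n) * a.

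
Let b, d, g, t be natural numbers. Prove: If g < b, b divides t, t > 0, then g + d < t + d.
b divides t and t > 0, thus b ≤ t. Since g < b, g < t. Then g + d < t + d.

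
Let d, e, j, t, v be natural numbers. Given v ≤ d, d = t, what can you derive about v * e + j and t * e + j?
v * e + j ≤ t * e + j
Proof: Because d = t and v ≤ d, v ≤ t. Then v * e ≤ t * e. Then v * e + j ≤ t * e + j.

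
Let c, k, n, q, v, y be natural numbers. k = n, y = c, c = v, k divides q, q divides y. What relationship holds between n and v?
n divides v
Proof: y = c and c = v, hence y = v. k divides q and q divides y, thus k divides y. Since y = v, k divides v. k = n, so n divides v.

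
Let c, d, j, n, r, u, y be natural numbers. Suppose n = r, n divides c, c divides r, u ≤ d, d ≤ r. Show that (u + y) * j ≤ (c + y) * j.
From n = r and n divides c, r divides c. Since c divides r, r = c. u ≤ d and d ≤ r, therefore u ≤ r. Because r = c, u ≤ c. Then u + y ≤ c + y. By multiplying by a non-negative, (u + y) * j ≤ (c + y) * j.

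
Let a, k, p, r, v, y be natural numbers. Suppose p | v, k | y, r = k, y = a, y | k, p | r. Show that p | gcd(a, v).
Since k | y and y | k, k = y. y = a, so k = a. From r = k and p | r, p | k. Since k = a, p | a. p | v, so p | gcd(a, v).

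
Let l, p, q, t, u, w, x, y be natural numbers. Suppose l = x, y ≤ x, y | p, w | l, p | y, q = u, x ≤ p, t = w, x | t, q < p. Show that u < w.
t = w and x | t, therefore x | w. From l = x and w | l, w | x. x | w, so x = w. y | p and p | y, therefore y = p. y ≤ x, so p ≤ x. x ≤ p, so p = x. From q = u and q < p, u < p. Since p = x, u < x. x = w, so u < w.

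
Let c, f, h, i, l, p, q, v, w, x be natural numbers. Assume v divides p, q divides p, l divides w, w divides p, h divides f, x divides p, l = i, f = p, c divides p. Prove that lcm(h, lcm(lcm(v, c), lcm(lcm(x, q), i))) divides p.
From f = p and h divides f, h divides p. v divides p and c divides p, therefore lcm(v, c) divides p. Since x divides p and q divides p, lcm(x, q) divides p. Since l divides w and w divides p, l divides p. Because l = i, i divides p. Since lcm(x, q) divides p, lcm(lcm(x, q), i) divides p. Because lcm(v, c) divides p, lcm(lcm(v, c), lcm(lcm(x, q), i)) divides p. h divides p, so lcm(h, lcm(lcm(v, c), lcm(lcm(x, q), i))) divides p.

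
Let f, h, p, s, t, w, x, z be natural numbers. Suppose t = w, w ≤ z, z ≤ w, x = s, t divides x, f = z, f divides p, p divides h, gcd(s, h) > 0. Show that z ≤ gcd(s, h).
From w ≤ z and z ≤ w, w = z. Because t = w, t = z. x = s and t divides x, therefore t divides s. Since t = z, z divides s. f = z and f divides p, thus z divides p. p divides h, so z divides h. Since z divides s, z divides gcd(s, h). gcd(s, h) > 0, so z ≤ gcd(s, h).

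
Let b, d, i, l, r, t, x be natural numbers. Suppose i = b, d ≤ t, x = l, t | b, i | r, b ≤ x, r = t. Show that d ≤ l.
r = t and i | r, thus i | t. Because i = b, b | t. t | b, so b = t. From x = l and b ≤ x, b ≤ l. b = t, so t ≤ l. d ≤ t, so d ≤ l.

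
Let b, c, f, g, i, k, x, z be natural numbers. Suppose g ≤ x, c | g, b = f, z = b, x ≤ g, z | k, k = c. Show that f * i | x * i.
From z = b and b = f, z = f. Since k = c and z | k, z | c. From g ≤ x and x ≤ g, g = x. c | g, so c | x. z | c, so z | x. Because z = f, f | x. Then f * i | x * i.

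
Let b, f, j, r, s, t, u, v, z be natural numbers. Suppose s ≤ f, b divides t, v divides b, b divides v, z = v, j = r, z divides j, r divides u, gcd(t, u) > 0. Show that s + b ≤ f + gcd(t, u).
From v divides b and b divides v, v = b. j = r and z divides j, therefore z divides r. r divides u, so z divides u. Since z = v, v divides u. Since v = b, b divides u. From b divides t, b divides gcd(t, u). gcd(t, u) > 0, so b ≤ gcd(t, u). s ≤ f, so s + b ≤ f + gcd(t, u).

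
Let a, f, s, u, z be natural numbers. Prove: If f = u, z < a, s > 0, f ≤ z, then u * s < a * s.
f ≤ z and z < a, therefore f < a. Since f = u, u < a. Because s > 0, by multiplying by a positive, u * s < a * s.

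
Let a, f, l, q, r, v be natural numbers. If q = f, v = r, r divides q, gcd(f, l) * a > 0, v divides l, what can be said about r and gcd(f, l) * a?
r ≤ gcd(f, l) * a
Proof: q = f and r divides q, hence r divides f. Because v = r and v divides l, r divides l. Since r divides f, r divides gcd(f, l). Then r divides gcd(f, l) * a. Since gcd(f, l) * a > 0, r ≤ gcd(f, l) * a.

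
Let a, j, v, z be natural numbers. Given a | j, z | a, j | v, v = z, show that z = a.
a | j and j | v, so a | v. Because v = z, a | z. Since z | a, a = z. Then z = a.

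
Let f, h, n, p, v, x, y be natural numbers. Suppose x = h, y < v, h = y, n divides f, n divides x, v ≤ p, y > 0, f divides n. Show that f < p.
x = h and h = y, hence x = y. From n divides f and f divides n, n = f. n divides x, so f divides x. x = y, so f divides y. Since y > 0, f ≤ y. Since y < v, f < v. v ≤ p, so f < p.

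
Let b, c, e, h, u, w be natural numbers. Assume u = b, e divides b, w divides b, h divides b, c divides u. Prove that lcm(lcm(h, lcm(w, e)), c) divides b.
w divides b and e divides b, thus lcm(w, e) divides b. From h divides b, lcm(h, lcm(w, e)) divides b. u = b and c divides u, therefore c divides b. lcm(h, lcm(w, e)) divides b, so lcm(lcm(h, lcm(w, e)), c) divides b.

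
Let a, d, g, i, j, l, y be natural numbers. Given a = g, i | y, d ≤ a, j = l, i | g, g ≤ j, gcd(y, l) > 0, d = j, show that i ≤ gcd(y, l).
d = j and d ≤ a, hence j ≤ a. Since a = g, j ≤ g. g ≤ j, so g = j. j = l, so g = l. i | g, so i | l. Since i | y, i | gcd(y, l). Since gcd(y, l) > 0, i ≤ gcd(y, l).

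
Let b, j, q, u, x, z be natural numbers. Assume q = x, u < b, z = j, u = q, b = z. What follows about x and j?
x < j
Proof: b = z and z = j, hence b = j. Since u = q and q = x, u = x. Since u < b, x < b. b = j, so x < j.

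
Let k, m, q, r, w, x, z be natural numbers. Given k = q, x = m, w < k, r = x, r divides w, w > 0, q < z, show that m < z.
r = x and x = m, so r = m. Because r divides w, m divides w. w > 0, so m ≤ w. k = q and w < k, hence w < q. Because q < z, w < z. m ≤ w, so m < z.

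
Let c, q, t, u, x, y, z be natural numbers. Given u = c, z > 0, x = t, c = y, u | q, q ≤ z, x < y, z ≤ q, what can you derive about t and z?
t < z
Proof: Since x = t and x < y, t < y. Since q ≤ z and z ≤ q, q = z. Since u = c and u | q, c | q. Since c = y, y | q. Because q = z, y | z. Since z > 0, y ≤ z. t < y, so t < z.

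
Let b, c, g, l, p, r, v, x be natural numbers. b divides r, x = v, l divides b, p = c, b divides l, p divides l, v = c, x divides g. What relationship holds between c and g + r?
c divides g + r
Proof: x = v and v = c, thus x = c. Since x divides g, c divides g. From l divides b and b divides l, l = b. p = c and p divides l, so c divides l. Since l = b, c divides b. Since b divides r, c divides r. Since c divides g, c divides g + r.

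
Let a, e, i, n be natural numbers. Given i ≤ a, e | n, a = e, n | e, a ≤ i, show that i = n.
From i ≤ a and a ≤ i, i = a. a = e, so i = e. e | n and n | e, so e = n. From i = e, i = n.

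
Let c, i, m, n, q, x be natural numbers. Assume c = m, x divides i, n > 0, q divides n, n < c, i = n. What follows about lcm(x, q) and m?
lcm(x, q) < m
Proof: i = n and x divides i, so x divides n. From q divides n, lcm(x, q) divides n. n > 0, so lcm(x, q) ≤ n. From c = m and n < c, n < m. lcm(x, q) ≤ n, so lcm(x, q) < m.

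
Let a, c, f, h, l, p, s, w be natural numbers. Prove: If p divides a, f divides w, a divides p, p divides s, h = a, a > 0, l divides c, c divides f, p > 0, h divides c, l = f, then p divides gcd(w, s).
a divides p and p > 0, hence a ≤ p. Since p divides a and a > 0, p ≤ a. Since a ≤ p, a = p. h = a, so h = p. Since l = f and l divides c, f divides c. c divides f, so c = f. h divides c, so h divides f. f divides w, so h divides w. h = p, so p divides w. From p divides s, p divides gcd(w, s).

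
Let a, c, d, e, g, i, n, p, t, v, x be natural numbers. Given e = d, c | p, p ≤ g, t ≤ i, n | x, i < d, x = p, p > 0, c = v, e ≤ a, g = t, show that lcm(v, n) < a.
c = v and c | p, therefore v | p. Because x = p and n | x, n | p. Since v | p, lcm(v, n) | p. Since p > 0, lcm(v, n) ≤ p. g = t and p ≤ g, so p ≤ t. Since lcm(v, n) ≤ p, lcm(v, n) ≤ t. Since t ≤ i and i < d, t < d. Because e = d and e ≤ a, d ≤ a. t < d, so t < a. Since lcm(v, n) ≤ t, lcm(v, n) < a.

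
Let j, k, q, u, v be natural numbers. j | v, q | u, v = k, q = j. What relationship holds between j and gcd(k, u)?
j | gcd(k, u)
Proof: v = k and j | v, hence j | k. q = j and q | u, hence j | u. j | k, so j | gcd(k, u).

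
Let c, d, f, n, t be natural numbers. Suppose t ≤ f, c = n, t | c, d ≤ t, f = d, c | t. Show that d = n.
f = d and t ≤ f, therefore t ≤ d. d ≤ t, so d = t. t | c and c | t, hence t = c. Since d = t, d = c. c = n, so d = n.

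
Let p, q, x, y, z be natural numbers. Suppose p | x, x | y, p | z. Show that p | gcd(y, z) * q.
p | x and x | y, therefore p | y. Since p | z, p | gcd(y, z). Then p | gcd(y, z) * q.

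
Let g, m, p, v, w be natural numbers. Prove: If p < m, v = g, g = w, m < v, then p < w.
Since v = g and g = w, v = w. Since m < v, m < w. Since p < m, p < w.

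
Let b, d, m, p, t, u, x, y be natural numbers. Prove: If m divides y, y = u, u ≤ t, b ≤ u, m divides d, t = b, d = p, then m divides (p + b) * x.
Because d = p and m divides d, m divides p. t = b and u ≤ t, thus u ≤ b. b ≤ u, so u = b. Since y = u, y = b. Since m divides y, m divides b. m divides p, so m divides p + b. Then m divides (p + b) * x.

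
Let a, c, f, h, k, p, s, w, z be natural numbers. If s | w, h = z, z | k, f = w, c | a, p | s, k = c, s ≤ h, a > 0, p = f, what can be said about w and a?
w ≤ a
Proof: Since p = f and f = w, p = w. p | s, so w | s. s | w, so s = w. From h = z and s ≤ h, s ≤ z. Since s = w, w ≤ z. Since k = c and z | k, z | c. Since c | a, z | a. a > 0, so z ≤ a. Since w ≤ z, w ≤ a.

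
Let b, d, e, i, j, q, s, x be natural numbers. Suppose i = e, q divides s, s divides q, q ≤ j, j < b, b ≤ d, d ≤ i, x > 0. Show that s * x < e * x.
q divides s and s divides q, hence q = s. Since q ≤ j, s ≤ j. b ≤ d and d ≤ i, hence b ≤ i. j < b, so j < i. Because s ≤ j, s < i. Since i = e, s < e. From x > 0, by multiplying by a positive, s * x < e * x.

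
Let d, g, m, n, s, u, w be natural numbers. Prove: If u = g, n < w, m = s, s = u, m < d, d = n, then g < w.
m = s and s = u, hence m = u. From u = g, m = g. Because d = n and m < d, m < n. Since n < w, m < w. Since m = g, g < w.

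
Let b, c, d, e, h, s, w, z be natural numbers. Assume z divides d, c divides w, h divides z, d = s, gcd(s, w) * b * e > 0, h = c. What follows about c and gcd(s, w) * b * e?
c ≤ gcd(s, w) * b * e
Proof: h divides z and z divides d, so h divides d. Since d = s, h divides s. h = c, so c divides s. Since c divides w, c divides gcd(s, w). Then c divides gcd(s, w) * b. Then c divides gcd(s, w) * b * e. Since gcd(s, w) * b * e > 0, c ≤ gcd(s, w) * b * e.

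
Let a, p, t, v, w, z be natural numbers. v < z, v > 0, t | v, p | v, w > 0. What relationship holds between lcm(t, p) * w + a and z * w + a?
lcm(t, p) * w + a < z * w + a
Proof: t | v and p | v, therefore lcm(t, p) | v. Since v > 0, lcm(t, p) ≤ v. v < z, so lcm(t, p) < z. Since w > 0, lcm(t, p) * w < z * w. Then lcm(t, p) * w + a < z * w + a.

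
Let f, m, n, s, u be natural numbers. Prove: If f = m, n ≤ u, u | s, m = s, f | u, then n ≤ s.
From f = m and f | u, m | u. m = s, so s | u. Since u | s, u = s. Since n ≤ u, n ≤ s.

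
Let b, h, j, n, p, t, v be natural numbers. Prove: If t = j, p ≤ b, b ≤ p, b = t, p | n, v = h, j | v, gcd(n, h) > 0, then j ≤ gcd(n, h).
p ≤ b and b ≤ p, so p = b. b = t, so p = t. p | n, so t | n. t = j, so j | n. v = h and j | v, hence j | h. Since j | n, j | gcd(n, h). gcd(n, h) > 0, so j ≤ gcd(n, h).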